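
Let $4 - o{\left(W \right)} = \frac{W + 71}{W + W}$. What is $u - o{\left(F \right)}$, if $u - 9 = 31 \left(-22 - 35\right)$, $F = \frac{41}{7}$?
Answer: $- \frac{71973}{41} \approx -1755.4$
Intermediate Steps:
$F = \frac{41}{7}$ ($F = 41 \cdot \frac{1}{7} = \frac{41}{7} \approx 5.8571$)
$o{\left(W \right)} = 4 - \frac{71 + W}{2 W}$ ($o{\left(W \right)} = 4 - \frac{W + 71}{W + W} = 4 - \frac{71 + W}{2 W}$)
$u = -1758$ ($u = 9 + 31 \left(-22 - 35\right) = 9 + 31 \left(-57\right) = 9 - 1767 = -1758$)
$u - o{\left(F \right)} = -1758 - \frac{-71 + 7 \cdot \frac{41}{7}}{2 \cdot \frac{41}{7}} = -1758 - \frac{1}{2} \cdot \frac{7}{41} \left(-71 + 41\right) = -1758 - \frac{1}{2} \cdot \frac{7}{41} \left(-30\right) = -1758 - - \frac{105}{41} = -1758 + \frac{105}{41} = - \frac{71973}{41}$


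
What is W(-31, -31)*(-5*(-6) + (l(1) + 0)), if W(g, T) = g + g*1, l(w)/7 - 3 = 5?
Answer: -5332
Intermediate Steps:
l(w) = 56 (l(w) = 21 + 7*5 = 21 + 35 = 56)
W(g, T) = 2*g (W(g, T) = g + g = 2*g)
W(-31, -31)*(-5*(-6) + (l(1) + 0)) = (2*(-31))*(-5*(-6) + (56 + 0)) = -62*(30 + 56) = -62*86 = -5332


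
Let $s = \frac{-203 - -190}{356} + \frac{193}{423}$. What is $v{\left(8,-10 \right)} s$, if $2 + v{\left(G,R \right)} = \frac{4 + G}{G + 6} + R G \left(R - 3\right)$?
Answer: $\frac{12768218}{29281} \approx 436.06$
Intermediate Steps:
$v{\left(G,R \right)} = -2 + \frac{4 + G}{6 + G} + G R \left(-3 + R\right)$ ($v{\left(G,R \right)} = -2 + \left(\frac{4 + G}{G + 6} + R G \left(R - 3\right)\right) = -2 + \left(\frac{4 + G}{6 + G} + G R \left(-3 + R\right)\right) = -2 + \frac{4 + G}{6 + G} + G R \left(-3 + R\right)$)
$s = \frac{63209}{150588}$ ($s = \left(-203 + 190\right) \frac{1}{356} + 193 \cdot \frac{1}{423} = \left(-13\right) \frac{1}{356} + \frac{193}{423} = - \frac{13}{356} + \frac{193}{423} = \frac{63209}{150588} \approx 0.41975$)
$v{\left(8,-10 \right)} s = \frac{-8 - 8 + 8^{2} \left(-10\right)^{2} - 144 \left(-10\right) - - 30 \cdot 8^{2} + 6 \cdot 8 \left(-10\right)^{2}}{6 + 8} \cdot \frac{63209}{150588} = \frac{-8 - 8 + 64 \cdot 100 + 1440 - \left(-30\right) 64 + 6 \cdot 8 \cdot 100}{14} \cdot \frac{63209}{150588} = \frac{-8 - 8 + 6400 + 1440 + 1920 + 4800}{14} \cdot \frac{63209}{150588} = \frac{1}{14} \cdot 14544 \cdot \frac{63209}{150588} = \frac{7272}{7} \cdot \frac{63209}{150588} = \frac{12768218}{29281}$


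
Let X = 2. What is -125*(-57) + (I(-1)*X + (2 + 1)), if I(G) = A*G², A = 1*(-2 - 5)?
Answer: 7114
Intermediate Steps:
A = -7 (A = 1*(-7) = -7)
I(G) = -7*G²
-125*(-57) + (I(-1)*X + (2 + 1)) = -125*(-57) + (-7*(-1)²*2 + (2 + 1)) = 7125 + (-7*1*2 + 3) = 7125 + (-7*2 + 3) = 7125 + (-14 + 3) = 7125 - 11 = 7114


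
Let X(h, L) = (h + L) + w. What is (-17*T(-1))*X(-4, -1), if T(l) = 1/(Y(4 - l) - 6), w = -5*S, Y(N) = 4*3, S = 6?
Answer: 595/6 ≈ 99.167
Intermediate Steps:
Y(N) = 12
w = -30 (w = -5*6 = -30)
T(l) = ⅙ (T(l) = 1/(12 - 6) = 1/6 = ⅙)
X(h, L) = -30 + L + h (X(h, L) = (h + L) - 30 = (L + h) - 30 = -30 + L + h)
(-17*T(-1))*X(-4, -1) = (-17*⅙)*(-30 - 1 - 4) = -17/6*(-35) = 595/6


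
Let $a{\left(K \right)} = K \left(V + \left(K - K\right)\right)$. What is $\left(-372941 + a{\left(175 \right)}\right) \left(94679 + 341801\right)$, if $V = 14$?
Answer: $-161711911680$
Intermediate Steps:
$a{\left(K \right)} = 14 K$ ($a{\left(K \right)} = K \left(14 + \left(K - K\right)\right) = K \left(14 + 0\right) = K 14 = 14 K$)
$\left(-372941 + a{\left(175 \right)}\right) \left(94679 + 341801\right) = \left(-372941 + 14 \cdot 175\right) \left(94679 + 341801\right) = \left(-372941 + 2450\right) 436480 = \left(-370491\right) 436480 = -161711911680$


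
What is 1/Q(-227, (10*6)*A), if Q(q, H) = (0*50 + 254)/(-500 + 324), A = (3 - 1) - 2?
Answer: -88/127 ≈ -0.69291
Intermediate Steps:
A = 0 (A = 2 - 2 = 0)
Q(q, H) = -127/88 (Q(q, H) = (0 + 254)/(-176) = 254*(-1/176) = -127/88)
1/Q(-227, (10*6)*A) = 1/(-127/88) = -88/127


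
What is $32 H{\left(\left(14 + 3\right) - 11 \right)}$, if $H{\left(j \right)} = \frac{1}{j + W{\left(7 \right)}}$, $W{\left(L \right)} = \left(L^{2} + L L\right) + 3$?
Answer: $\frac{32}{107} \approx 0.29907$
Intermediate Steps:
$W{\left(L \right)} = 3 + 2 L^{2}$ ($W{\left(L \right)} = \left(L^{2} + L^{2}\right) + 3 = 2 L^{2} + 3 = 3 + 2 L^{2}$)
$H{\left(j \right)} = \frac{1}{101 + j}$ ($H{\left(j \right)} = \frac{1}{j + \left(3 + 2 \cdot 7^{2}\right)} = \frac{1}{j + \left(3 + 2 \cdot 49\right)} = \frac{1}{j + \left(3 + 98\right)} = \frac{1}{j + 101} = \frac{1}{101 + j}$)
$32 H{\left(\left(14 + 3\right) - 11 \right)} = \frac{32}{101 + \left(\left(14 + 3\right) - 11\right)} = \frac{32}{101 + \left(17 - 11\right)} = \frac{32}{101 + 6} = \frac{32}{107}$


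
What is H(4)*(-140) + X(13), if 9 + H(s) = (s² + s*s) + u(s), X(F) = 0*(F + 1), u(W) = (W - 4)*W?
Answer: -3220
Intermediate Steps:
u(W) = W*(-4 + W) (u(W) = (-4 + W)*W = W*(-4 + W))
X(F) = 0 (X(F) = 0*(1 + F) = 0)
H(s) = -9 + 2*s² + s*(-4 + s) (H(s) = -9 + ((s² + s*s) + s*(-4 + s)) = -9 + ((s² + s²) + s*(-4 + s)) = -9 + (2*s² + s*(-4 + s)) = -9 + 2*s² + s*(-4 + s))
H(4)*(-140) + X(13) = (-9 - 4*4 + 3*4²)*(-140) + 0 = (-9 - 16 + 3*16)*(-140) + 0 = (-9 - 16 + 48)*(-140) + 0 = 23*(-140) + 0 = -3220 + 0 = -3220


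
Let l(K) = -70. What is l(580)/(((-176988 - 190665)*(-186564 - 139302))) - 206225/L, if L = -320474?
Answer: 1123041473407585/1745208357258366 ≈ 0.64350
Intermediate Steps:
l(580)/(((-176988 - 190665)*(-186564 - 139302))) - 206225/L = -70*1/((-186564 - 139302)*(-176988 - 190665)) - 206225/(-320474) = -70/((-367653*(-325866))) - 206225*(-1/320474) = -70/119805612498 + 206225/320474 = -70*1/119805612498 + 206225/320474 = -35/59902806249 + 206225/320474 = 1123041473407585/1745208357258366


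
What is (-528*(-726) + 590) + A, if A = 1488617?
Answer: 1872535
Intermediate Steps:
(-528*(-726) + 590) + A = (-528*(-726) + 590) + 1488617 = (383328 + 590) + 1488617 = 383918 + 1488617 = 1872535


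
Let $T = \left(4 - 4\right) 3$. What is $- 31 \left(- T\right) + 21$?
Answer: $21$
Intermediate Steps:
$T = 0$ ($T = 0 \cdot 3 = 0$)
$- 31 \left(- T\right) + 21 = - 31 \left(\left(-1\right) 0\right) + 21 = \left(-31\right) 0 + 21 = 0 + 21 = 21$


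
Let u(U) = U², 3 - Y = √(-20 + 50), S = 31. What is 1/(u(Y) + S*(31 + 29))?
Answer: 211/400569 + 2*√30/1201707 ≈ 0.00053587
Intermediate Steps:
Y = 3 - √30 (Y = 3 - √(-20 + 50) = 3 - √30 ≈ -2.4772)
1/(u(Y) + S*(31 + 29)) = 1/((3 - √30)² + 31*(31 + 29)) = 1/((3 - √30)² + 31*60) = 1/((3 - √30)² + 1860) = 1/(1860 + (3 - √30)²)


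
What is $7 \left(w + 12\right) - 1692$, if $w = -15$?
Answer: $-1713$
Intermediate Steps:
$7 \left(w + 12\right) - 1692 = 7 \left(-15 + 12\right) - 1692 = 7 \left(-3\right) - 1692 = -21 - 1692 = -1713$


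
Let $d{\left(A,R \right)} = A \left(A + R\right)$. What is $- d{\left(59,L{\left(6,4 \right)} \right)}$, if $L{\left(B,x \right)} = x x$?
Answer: $-4425$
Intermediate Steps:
$L{\left(B,x \right)} = x^{2}$
$- d{\left(59,L{\left(6,4 \right)} \right)} = - 59 \left(59 + 4^{2}\right) = - 59 \left(59 + 16\right) = - 59 \cdot 75 = \left(-1\right) 4425 = -4425$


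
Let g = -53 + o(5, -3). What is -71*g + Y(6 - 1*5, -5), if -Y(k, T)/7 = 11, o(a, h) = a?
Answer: 3331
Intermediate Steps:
Y(k, T) = -77 (Y(k, T) = -7*11 = -77)
g = -48 (g = -53 + 5 = -48)
-71*g + Y(6 - 1*5, -5) = -71*(-48) - 77 = 3408 - 77 = 3331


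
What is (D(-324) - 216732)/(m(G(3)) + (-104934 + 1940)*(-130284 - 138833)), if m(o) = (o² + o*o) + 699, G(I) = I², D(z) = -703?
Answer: -217435/27717437159 ≈ -7.8447e-6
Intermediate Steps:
m(o) = 699 + 2*o² (m(o) = (o² + o²) + 699 = 2*o² + 699 = 699 + 2*o²)
(D(-324) - 216732)/(m(G(3)) + (-104934 + 1940)*(-130284 - 138833)) = (-703 - 216732)/((699 + 2*(3²)²) + (-104934 + 1940)*(-130284 - 138833)) = -217435/((699 + 2*9²) - 102994*(-269117)) = -217435/((699 + 2*81) + 27717436298) = -217435/((699 + 162) + 27717436298) = -217435/(861 + 27717436298) = -217435/27717437159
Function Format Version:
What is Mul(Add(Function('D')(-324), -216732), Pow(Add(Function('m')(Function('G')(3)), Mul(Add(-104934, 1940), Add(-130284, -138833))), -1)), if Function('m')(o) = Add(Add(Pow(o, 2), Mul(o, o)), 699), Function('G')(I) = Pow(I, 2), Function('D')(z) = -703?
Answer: Rational(-217435, 27717437159) ≈ -7.8447e-6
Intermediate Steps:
Function('m')(o) = Add(699, Mul(2, Pow(o, 2))) (Function('m')(o) = Add(Add(Pow(o, 2), Pow(o, 2)), 699) = Add(Mul(2, Pow(o, 2)), 699) = Add(699, Mul(2, Pow(o, 2))))
Mul(Add(Function('D')(-324), -216732), Pow(Add(Function('m')(Function('G')(3)), Mul(Add(-104934, 1940), Add(-130284, -138833))), -1)) = Mul(Add(-703, -216732), Pow(Add(Add(699, Mul(2, Pow(Pow(3, 2), 2))), Mul(Add(-104934, 1940), Add(-130284, -138833))), -1)) = Mul(-217435, Pow(Add(Add(699, Mul(2, Pow(9, 2))), Mul(-102994, -269117)), -1)) = Mul(-217435, Pow(Add(Add(699, Mul(2, 81)), 27717436298), -1)) = Mul(-217435, Pow(Add(Add(699, 162), 27717436298), -1)) = Mul(-217435, Pow(Add(861, 27717436298), -1)) = Mul(-217435, Pow(27717437159, -1)) = Mul(-217435, Rational(1, 27717437159)) = Rational(-217435, 27717437159)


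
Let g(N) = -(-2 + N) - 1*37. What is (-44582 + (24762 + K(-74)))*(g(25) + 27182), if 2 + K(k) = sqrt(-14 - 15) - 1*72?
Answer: -539565068 + 27122*I*sqrt(29) ≈ -5.3957e+8 + 1.4606e+5*I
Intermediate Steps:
K(k) = -74 + I*sqrt(29) (K(k) = -2 + (sqrt(-14 - 15) - 1*72) = -2 + (sqrt(-29) - 72) = -2 + (I*sqrt(29) - 72) = -2 + (-72 + I*sqrt(29)) = -74 + I*sqrt(29))
g(N) = -35 - N (g(N) = (2 - N) - 37 = -35 - N)
(-44582 + (24762 + K(-74)))*(g(25) + 27182) = (-44582 + (24762 + (-74 + I*sqrt(29))))*((-35 - 1*25) + 27182) = (-44582 + (24688 + I*sqrt(29)))*((-35 - 25) + 27182) = (-19894 + I*sqrt(29))*(-60 + 27182) = (-19894 + I*sqrt(29))*27122 = -539565068 + 27122*I*sqrt(29)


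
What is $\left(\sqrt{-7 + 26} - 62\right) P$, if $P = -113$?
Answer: $7006 - 113 \sqrt{19} \approx 6513.4$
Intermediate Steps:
$\left(\sqrt{-7 + 26} - 62\right) P = \left(\sqrt{-7 + 26} - 62\right) \left(-113\right) = \left(\sqrt{19} - 62\right) \left(-113\right) = \left(-62 + \sqrt{19}\right) \left(-113\right) = 7006 - 113 \sqrt{19}$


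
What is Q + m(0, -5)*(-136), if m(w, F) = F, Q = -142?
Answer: 538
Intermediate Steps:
Q + m(0, -5)*(-136) = -142 - 5*(-136) = -142 + 680 = 538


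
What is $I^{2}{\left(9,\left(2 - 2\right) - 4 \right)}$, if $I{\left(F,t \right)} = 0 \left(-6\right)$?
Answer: $0$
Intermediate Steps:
$I{\left(F,t \right)} = 0$
$I^{2}{\left(9,\left(2 - 2\right) - 4 \right)} = 0^{2} = 0$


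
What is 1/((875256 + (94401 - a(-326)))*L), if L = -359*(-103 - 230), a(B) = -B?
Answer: 1/115880613057 ≈ 8.6296e-12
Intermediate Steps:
L = 119547 (L = -359*(-333) = 119547)
1/((875256 + (94401 - a(-326)))*L) = 1/((875256 + (94401 - (-1)*(-326)))*119547) = (1/119547)/(875256 + (94401 - 1*326)) = (1/119547)/(875256 + (94401 - 326)) = (1/119547)/(875256 + 94075) = (1/119547)/969331 = (1/969331)*(1/119547) = 1/115880613057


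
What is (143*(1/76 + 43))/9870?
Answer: 66781/107160 ≈ 0.62319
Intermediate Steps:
(143*(1/76 + 43))/9870 = (143*(1/76 + 43))*(1/9870) = (143*(3269/76))*(1/9870) = (467467/76)*(1/9870) = 66781/107160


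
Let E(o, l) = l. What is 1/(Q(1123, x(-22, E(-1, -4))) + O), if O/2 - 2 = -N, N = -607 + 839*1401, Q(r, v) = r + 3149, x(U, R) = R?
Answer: -1/2345388 ≈ -4.2637e-7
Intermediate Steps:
Q(r, v) = 3149 + r
N = 1174832 (N = -607 + 1175439 = 1174832)
O = -2349660 (O = 4 + 2*(-1*1174832) = 4 + 2*(-1174832) = 4 - 2349664 = -2349660)
1/(Q(1123, x(-22, E(-1, -4))) + O) = 1/((3149 + 1123) - 2349660) = 1/(4272 - 2349660) = 1/(-2345388) = -1/2345388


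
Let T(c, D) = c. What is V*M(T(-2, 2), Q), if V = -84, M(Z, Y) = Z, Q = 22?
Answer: 168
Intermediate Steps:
V*M(T(-2, 2), Q) = -84*(-2) = 168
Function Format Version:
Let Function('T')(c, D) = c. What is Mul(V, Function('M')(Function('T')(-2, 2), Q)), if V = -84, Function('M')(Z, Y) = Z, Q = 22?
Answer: 168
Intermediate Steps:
Mul(V, Function('M')(Function('T')(-2, 2), Q)) = Mul(-84, -2) = 168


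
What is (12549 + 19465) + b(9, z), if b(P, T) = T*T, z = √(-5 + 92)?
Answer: 32101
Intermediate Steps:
z = √87 ≈ 9.3274
b(P, T) = T²
(12549 + 19465) + b(9, z) = (12549 + 19465) + (√87)² = 32014 + 87 = 32101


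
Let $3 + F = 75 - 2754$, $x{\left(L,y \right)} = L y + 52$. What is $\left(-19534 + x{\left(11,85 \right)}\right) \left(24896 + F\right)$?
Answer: $-412003058$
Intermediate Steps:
$x{\left(L,y \right)} = 52 + L y$
$F = -2682$ ($F = -3 + \left(75 - 2754\right) = -3 - 2679 = -2682$)
$\left(-19534 + x{\left(11,85 \right)}\right) \left(24896 + F\right) = \left(-19534 + \left(52 + 11 \cdot 85\right)\right) \left(24896 - 2682\right) = \left(-19534 + \left(52 + 935\right)\right) 22214 = \left(-19534 + 987\right) 22214 = \left(-18547\right) 22214 = -412003058$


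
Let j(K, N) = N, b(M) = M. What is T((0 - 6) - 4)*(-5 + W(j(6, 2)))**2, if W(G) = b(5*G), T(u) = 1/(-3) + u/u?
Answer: 50/3 ≈ 16.667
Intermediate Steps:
T(u) = 2/3 (T(u) = 1*(-1/3) + 1 = -1/3 + 1 = 2/3)
W(G) = 5*G
T((0 - 6) - 4)*(-5 + W(j(6, 2)))**2 = 2*(-5 + 5*2)**2/3 = 2*(-5 + 10)**2/3 = (2/3)*5**2 = (2/3)*25 = 50/3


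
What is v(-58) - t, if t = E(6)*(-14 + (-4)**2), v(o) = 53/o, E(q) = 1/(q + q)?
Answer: -94/87 ≈ -1.0805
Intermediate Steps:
E(q) = 1/(2*q)
t = 1/6 (t = ((1/2)/6)*(-14 + (-4)**2) = ((1/2)*(1/6))*(-14 + 16) = (1/12)*2 = 1/6 ≈ 0.16667)
v(-58) - t = 53/(-58) - 1*1/6 = 53*(-1/58) - 1/6 = -53/58 - 1/6 = -94/87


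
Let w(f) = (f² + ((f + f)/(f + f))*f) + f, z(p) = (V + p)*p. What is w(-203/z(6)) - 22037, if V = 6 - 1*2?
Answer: -79316351/3600 ≈ -22032.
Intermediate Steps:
V = 4 (V = 6 - 2 = 4)
z(p) = p*(4 + p) (z(p) = (4 + p)*p = p*(4 + p))
w(f) = f² + 2*f (w(f) = (f² + ((2*f)/((2*f)))*f) + f = (f² + ((2*f)*(1/(2*f)))*f) + f = (f² + 1*f) + f = (f² + f) + f = (f + f²) + f = f² + 2*f)
w(-203/z(6)) - 22037 = (-203*1/(6*(4 + 6)))*(2 - 203*1/(6*(4 + 6))) - 22037 = (-203/(6*10))*(2 - 203/(6*10)) - 22037 = (-203/60)*(2 - 203/60) - 22037 = (-203*1/60)*(2 - 203*1/60) - 22037 = -203*(2 - 203/60)/60 - 22037 = -203/60*(-83/60) - 22037 = 16849/3600 - 22037 = -79316351/3600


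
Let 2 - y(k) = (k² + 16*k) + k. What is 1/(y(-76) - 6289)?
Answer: -1/10771 ≈ -9.2842e-5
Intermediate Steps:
y(k) = 2 - k² - 17*k (y(k) = 2 - ((k² + 16*k) + k) = 2 - (k² + 17*k) = 2 + (-k² - 17*k) = 2 - k² - 17*k)
1/(y(-76) - 6289) = 1/((2 - 1*(-76)² - 17*(-76)) - 6289) = 1/((2 - 1*5776 + 1292) - 6289) = 1/((2 - 5776 + 1292) - 6289) = 1/(-4482 - 6289) = 1/(-10771) = -1/10771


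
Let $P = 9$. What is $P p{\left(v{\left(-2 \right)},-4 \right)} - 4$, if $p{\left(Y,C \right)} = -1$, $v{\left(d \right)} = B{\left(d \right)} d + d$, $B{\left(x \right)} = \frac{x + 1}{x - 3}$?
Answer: $-13$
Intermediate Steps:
$B{\left(x \right)} = \frac{1 + x}{-3 + x}$
$v{\left(d \right)} = d + \frac{d \left(1 + d\right)}{-3 + d}$ ($v{\left(d \right)} = \frac{1 + d}{-3 + d} d + d = \frac{d \left(1 + d\right)}{-3 + d} + d = d + \frac{d \left(1 + d\right)}{-3 + d}$)
$P p{\left(v{\left(-2 \right)},-4 \right)} - 4 = 9 \left(-1\right) - 4 = -9 - 4 = -13$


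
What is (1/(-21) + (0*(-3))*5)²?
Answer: 1/441 ≈ 0.0022676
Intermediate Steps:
(1/(-21) + (0*(-3))*5)² = (-1/21 + 0*5)² = (-1/21 + 0)² = (-1/21)² = 1/441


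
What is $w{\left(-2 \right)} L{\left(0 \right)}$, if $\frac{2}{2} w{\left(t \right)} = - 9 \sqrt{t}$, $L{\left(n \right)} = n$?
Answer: $0$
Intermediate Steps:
$w{\left(t \right)} = - 9 \sqrt{t}$
$w{\left(-2 \right)} L{\left(0 \right)} = - 9 \sqrt{-2} \cdot 0 = - 9 i \sqrt{2} \cdot 0 = 0$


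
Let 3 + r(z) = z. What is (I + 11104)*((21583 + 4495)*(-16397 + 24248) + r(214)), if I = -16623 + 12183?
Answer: 1364377957096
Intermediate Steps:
r(z) = -3 + z
I = -4440
(I + 11104)*((21583 + 4495)*(-16397 + 24248) + r(214)) = (-4440 + 11104)*((21583 + 4495)*(-16397 + 24248) + (-3 + 214)) = 6664*(26078*7851 + 211) = 6664*(204738378 + 211) = 6664*204738589 = 1364377957096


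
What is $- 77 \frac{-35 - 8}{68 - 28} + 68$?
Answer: $\frac{6031}{40} \approx 150.77$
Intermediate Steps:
$- 77 \frac{-35 - 8}{68 - 28} + 68 = - 77 \left(- \frac{43}{40}\right) + 68 = - 77 \left(\left(-43\right) \frac{1}{40}\right) + 68 = \left(-77\right) \left(- \frac{43}{40}\right) + 68 = \frac{3311}{40} + 68 = \frac{6031}{40}$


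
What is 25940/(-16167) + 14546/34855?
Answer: -668973518/563500785 ≈ -1.1872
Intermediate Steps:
25940/(-16167) + 14546/34855 = 25940*(-1/16167) + 14546*(1/34855) = -25940/16167 + 14546/34855 = -668973518/563500785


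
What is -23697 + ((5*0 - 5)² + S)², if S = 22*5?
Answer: -5472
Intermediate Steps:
S = 110
-23697 + ((5*0 - 5)² + S)² = -23697 + ((5*0 - 5)² + 110)² = -23697 + ((0 - 5)² + 110)² = -23697 + ((-5)² + 110)² = -23697 + (25 + 110)² = -23697 + 135² = -23697 + 18225 = -5472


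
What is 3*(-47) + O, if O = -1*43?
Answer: -184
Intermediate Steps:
O = -43
3*(-47) + O = 3*(-47) - 43 = -141 - 43 = -184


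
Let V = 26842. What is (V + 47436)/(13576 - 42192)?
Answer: -37139/14308 ≈ -2.5957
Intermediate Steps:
(V + 47436)/(13576 - 42192) = (26842 + 47436)/(13576 - 42192) = 74278/(-28616) = 74278*(-1/28616) = -37139/14308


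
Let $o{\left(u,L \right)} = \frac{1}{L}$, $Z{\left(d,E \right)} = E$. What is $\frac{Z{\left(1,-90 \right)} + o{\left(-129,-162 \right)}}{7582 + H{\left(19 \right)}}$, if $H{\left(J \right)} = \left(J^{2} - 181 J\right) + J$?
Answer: $- \frac{14581}{732726} \approx -0.0199$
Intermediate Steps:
$H{\left(J \right)} = J^{2} - 180 J$
$\frac{Z{\left(1,-90 \right)} + o{\left(-129,-162 \right)}}{7582 + H{\left(19 \right)}} = \frac{-90 + \frac{1}{-162}}{7582 + 19 \left(-180 + 19\right)} = \frac{-90 - \frac{1}{162}}{7582 + 19 \left(-161\right)} = - \frac{14581}{162 \left(7582 - 3059\right)} = - \frac{14581}{162 \cdot 4523} = \left(- \frac{14581}{162}\right) \frac{1}{4523} = - \frac{14581}{732726}$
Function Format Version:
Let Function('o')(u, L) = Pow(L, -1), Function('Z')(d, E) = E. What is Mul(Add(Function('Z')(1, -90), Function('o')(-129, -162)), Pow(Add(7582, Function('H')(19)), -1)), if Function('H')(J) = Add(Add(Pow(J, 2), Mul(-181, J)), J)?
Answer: Rational(-14581, 732726) ≈ -0.019900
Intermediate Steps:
Function('H')(J) = Add(Pow(J, 2), Mul(-180, J))
Mul(Add(Function('Z')(1, -90), Function('o')(-129, -162)), Pow(Add(7582, Function('H')(19)), -1)) = Mul(Add(-90, Pow(-162, -1)), Pow(Add(7582, Mul(19, Add(-180, 19))), -1)) = Mul(Add(-90, Rational(-1, 162)), Pow(Add(7582, Mul(19, -161)), -1)) = Mul(Rational(-14581, 162), Pow(Add(7582, -3059), -1)) = Mul(Rational(-14581, 162), Pow(4523, -1)) = Mul(Rational(-14581, 162), Rational(1, 4523)) = Rational(-14581, 732726)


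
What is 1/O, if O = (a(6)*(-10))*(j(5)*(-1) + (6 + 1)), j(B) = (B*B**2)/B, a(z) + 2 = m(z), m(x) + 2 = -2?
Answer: -1/1080 ≈ -0.00092593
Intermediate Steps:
m(x) = -4 (m(x) = -2 - 2 = -4)
a(z) = -6 (a(z) = -2 - 4 = -6)
j(B) = B**2 (j(B) = B**3/B = B**2)
O = -1080 (O = (-6*(-10))*(5**2*(-1) + (6 + 1)) = 60*(25*(-1) + 7) = 60*(-25 + 7) = 60*(-18) = -1080)
1/O = 1/(-1080) = -1/1080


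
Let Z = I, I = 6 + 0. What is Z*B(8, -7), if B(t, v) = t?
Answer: 48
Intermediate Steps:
I = 6
Z = 6
Z*B(8, -7) = 6*8 = 48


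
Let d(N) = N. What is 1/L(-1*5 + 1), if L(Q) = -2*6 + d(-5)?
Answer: -1/17 ≈ -0.058824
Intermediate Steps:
L(Q) = -17 (L(Q) = -2*6 - 5 = -12 - 5 = -17)
1/L(-1*5 + 1) = 1/(-17) = -1/17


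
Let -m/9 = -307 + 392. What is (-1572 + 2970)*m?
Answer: -1069470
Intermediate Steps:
m = -765 (m = -9*(-307 + 392) = -9*85 = -765)
(-1572 + 2970)*m = (-1572 + 2970)*(-765) = 1398*(-765) = -1069470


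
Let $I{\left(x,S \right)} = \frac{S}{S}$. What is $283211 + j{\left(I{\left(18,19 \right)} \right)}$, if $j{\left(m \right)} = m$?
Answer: $283212$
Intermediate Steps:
$I{\left(x,S \right)} = 1$
$283211 + j{\left(I{\left(18,19 \right)} \right)} = 283211 + 1 = 283212$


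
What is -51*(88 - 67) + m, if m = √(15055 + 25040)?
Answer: -1071 + 27*√55 ≈ -870.76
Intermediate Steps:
m = 27*√55 (m = √40095 = 27*√55 ≈ 200.24)
-51*(88 - 67) + m = -51*(88 - 67) + 27*√55 = -51*21 + 27*√55 = -1071 + 27*√55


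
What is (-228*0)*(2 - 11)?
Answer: 0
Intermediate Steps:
(-228*0)*(2 - 11) = -38*0*(-9) = 0*(-9) = 0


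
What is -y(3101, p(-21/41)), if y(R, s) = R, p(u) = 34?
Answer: -3101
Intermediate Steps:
-y(3101, p(-21/41)) = -1*3101 = -3101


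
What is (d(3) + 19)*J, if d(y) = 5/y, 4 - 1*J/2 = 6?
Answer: -248/3 ≈ -82.667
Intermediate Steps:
J = -4 (J = 8 - 2*6 = 8 - 12 = -4)
(d(3) + 19)*J = (5/3 + 19)*(-4) = (62/3)*(-4) = -248/3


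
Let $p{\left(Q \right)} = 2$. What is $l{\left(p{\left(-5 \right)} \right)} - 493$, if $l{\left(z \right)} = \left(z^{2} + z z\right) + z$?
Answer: $-483$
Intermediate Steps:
$l{\left(z \right)} = z + 2 z^{2}$ ($l{\left(z \right)} = \left(z^{2} + z^{2}\right) + z = 2 z^{2} + z = z + 2 z^{2}$)
$l{\left(p{\left(-5 \right)} \right)} - 493 = 2 \left(1 + 2 \cdot 2\right) - 493 = 2 \left(1 + 4\right) - 493 = 2 \cdot 5 - 493 = 10 - 493 = -483$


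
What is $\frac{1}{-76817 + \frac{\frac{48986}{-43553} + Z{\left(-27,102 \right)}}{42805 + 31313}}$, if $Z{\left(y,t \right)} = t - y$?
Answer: $- \frac{3228061254}{247969975779167} \approx -1.3018 \cdot 10^{-5}$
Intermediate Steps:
$\frac{1}{-76817 + \frac{\frac{48986}{-43553} + Z{\left(-27,102 \right)}}{42805 + 31313}} = \frac{1}{-76817 + \frac{\frac{48986}{-43553} + \left(102 - -27\right)}{42805 + 31313}} = \frac{1}{-76817 + \frac{48986 \left(- \frac{1}{43553}\right) + \left(102 + 27\right)}{74118}} = \frac{1}{-76817 + \left(- \frac{48986}{43553} + 129\right) \frac{1}{74118}} = \frac{1}{-76817 + \frac{5569351}{43553} \cdot \frac{1}{74118}} = \frac{1}{-76817 + \frac{5569351}{3228061254}} = \frac{1}{- \frac{247969975779167}{3228061254}} = - \frac{3228061254}{247969975779167}$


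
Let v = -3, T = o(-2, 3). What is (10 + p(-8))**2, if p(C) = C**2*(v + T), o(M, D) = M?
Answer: 96100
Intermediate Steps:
T = -2
p(C) = -5*C**2 (p(C) = C**2*(-3 - 2) = C**2*(-5) = -5*C**2)
(10 + p(-8))**2 = (10 - 5*(-8)**2)**2 = (10 - 5*64)**2 = (10 - 320)**2 = (-310)**2 = 96100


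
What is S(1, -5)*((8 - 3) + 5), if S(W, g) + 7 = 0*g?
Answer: -70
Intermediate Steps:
S(W, g) = -7 (S(W, g) = -7 + 0*g = -7 + 0 = -7)
S(1, -5)*((8 - 3) + 5) = -7*((8 - 3) + 5) = -7*(5 + 5) = -7*10 = -70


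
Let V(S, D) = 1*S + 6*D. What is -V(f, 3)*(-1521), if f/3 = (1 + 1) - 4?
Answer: 18252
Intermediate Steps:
f = -6 (f = 3*((1 + 1) - 4) = 3*(2 - 4) = 3*(-2) = -6)
V(S, D) = S + 6*D
-V(f, 3)*(-1521) = -(-6 + 6*3)*(-1521) = -(-6 + 18)*(-1521) = -1*12*(-1521) = -12*(-1521) = 18252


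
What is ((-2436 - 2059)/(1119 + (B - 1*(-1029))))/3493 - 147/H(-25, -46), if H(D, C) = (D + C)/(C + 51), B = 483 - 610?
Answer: 5188305310/501214063 ≈ 10.351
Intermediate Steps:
B = -127
H(D, C) = (C + D)/(51 + C)
((-2436 - 2059)/(1119 + (B - 1*(-1029))))/3493 - 147/H(-25, -46) = ((-2436 - 2059)/(1119 + (-127 - 1*(-1029))))/3493 - 147*(51 - 46)/(-46 - 25) = -4495/(1119 + (-127 + 1029))*(1/3493) - 147/(-71/5) = -4495/(1119 + 902)*(1/3493) - 147/((1/5)*(-71)) = -4495/2021*(1/3493) - 147/(-71/5) = -4495*1/2021*(1/3493) - 147*(-5/71) = -4495/2021*1/3493 + 735/71 = -4495/7059353 + 735/71 = 5188305310/501214063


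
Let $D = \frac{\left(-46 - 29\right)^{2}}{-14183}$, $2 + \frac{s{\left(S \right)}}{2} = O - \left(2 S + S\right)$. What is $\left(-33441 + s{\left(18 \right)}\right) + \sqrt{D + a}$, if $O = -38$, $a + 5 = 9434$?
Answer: $-33629 + \frac{\sqrt{1896634184406}}{14183} \approx -33532.0$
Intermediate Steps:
$a = 9429$ ($a = -5 + 9434 = 9429$)
$s{\left(S \right)} = -80 - 6 S$ ($s{\left(S \right)} = -4 + 2 \left(-38 - \left(2 S + S\right)\right) = -4 + 2 \left(-38 - 3 S\right) = -4 - \left(76 + 6 S\right) = -80 - 6 S$)
$D = - \frac{5625}{14183}$ ($D = \left(-75\right)^{2} \left(- \frac{1}{14183}\right) = 5625 \left(- \frac{1}{14183}\right) = - \frac{5625}{14183} \approx -0.3966$)
$\left(-33441 + s{\left(18 \right)}\right) + \sqrt{D + a} = \left(-33441 - 188\right) + \sqrt{- \frac{5625}{14183} + 9429} = \left(-33441 - 188\right) + \sqrt{\frac{133725882}{14183}} = \left(-33441 - 188\right) + \frac{\sqrt{1896634184406}}{14183} = -33629 + \frac{\sqrt{1896634184406}}{14183}$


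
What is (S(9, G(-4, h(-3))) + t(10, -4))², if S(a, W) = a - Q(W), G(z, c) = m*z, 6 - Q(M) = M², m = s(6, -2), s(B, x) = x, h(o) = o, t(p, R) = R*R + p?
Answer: 8649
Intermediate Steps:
t(p, R) = p + R² (t(p, R) = R² + p = p + R²)
m = -2
Q(M) = 6 - M²
G(z, c) = -2*z
S(a, W) = -6 + a + W² (S(a, W) = a - (6 - W²) = a + (-6 + W²) = -6 + a + W²)
(S(9, G(-4, h(-3))) + t(10, -4))² = ((-6 + 9 + (-2*(-4))²) + (10 + (-4)²))² = ((-6 + 9 + 8²) + (10 + 16))² = ((-6 + 9 + 64) + 26)² = (67 + 26)² = 93² = 8649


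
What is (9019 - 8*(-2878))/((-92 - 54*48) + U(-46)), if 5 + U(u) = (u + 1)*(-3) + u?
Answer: -32043/2600 ≈ -12.324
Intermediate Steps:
U(u) = -8 - 2*u (U(u) = -5 + ((u + 1)*(-3) + u) = -5 + ((1 + u)*(-3) + u) = -5 + ((-3 - 3*u) + u) = -5 + (-3 - 2*u) = -8 - 2*u)
(9019 - 8*(-2878))/((-92 - 54*48) + U(-46)) = (9019 - 8*(-2878))/((-92 - 54*48) + (-8 - 2*(-46))) = (9019 + 23024)/((-92 - 2592) + (-8 + 92)) = 32043/(-2684 + 84) = 32043/(-2600) = 32043*(-1/2600) = -32043/2600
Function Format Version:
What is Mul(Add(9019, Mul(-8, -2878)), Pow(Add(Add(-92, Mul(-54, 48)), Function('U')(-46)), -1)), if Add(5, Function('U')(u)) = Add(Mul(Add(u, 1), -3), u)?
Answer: Rational(-32043, 2600) ≈ -12.324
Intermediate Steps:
Function('U')(u) = Add(-8, Mul(-2, u)) (Function('U')(u) = Add(-5, Add(Mul(Add(u, 1), -3), u)) = Add(-5, Add(Mul(Add(1, u), -3), u)) = Add(-5, Add(Add(-3, Mul(-3, u)), u)) = Add(-5, Add(-3, Mul(-2, u))) = Add(-8, Mul(-2, u)))
Mul(Add(9019, Mul(-8, -2878)), Pow(Add(Add(-92, Mul(-54, 48)), Function('U')(-46)), -1)) = Mul(Add(9019, Mul(-8, -2878)), Pow(Add(Add(-92, Mul(-54, 48)), Add(-8, Mul(-2, -46))), -1)) = Mul(Add(9019, 23024), Pow(Add(Add(-92, -2592), Add(-8, 92)), -1)) = Mul(32043, Pow(Add(-2684, 84), -1)) = Mul(32043, Pow(-2600, -1)) = Mul(32043, Rational(-1, 2600)) = Rational(-32043, 2600)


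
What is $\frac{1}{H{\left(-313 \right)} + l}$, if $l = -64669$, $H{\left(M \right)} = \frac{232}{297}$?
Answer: $- \frac{297}{19206461} \approx -1.5464 \cdot 10^{-5}$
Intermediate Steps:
$H{\left(M \right)} = \frac{232}{297}$ ($H{\left(M \right)} = 232 \cdot \frac{1}{297} = \frac{232}{297}$)
$\frac{1}{H{\left(-313 \right)} + l} = \frac{1}{\frac{232}{297} - 64669} = \frac{1}{- \frac{19206461}{297}} = - \frac{297}{19206461}$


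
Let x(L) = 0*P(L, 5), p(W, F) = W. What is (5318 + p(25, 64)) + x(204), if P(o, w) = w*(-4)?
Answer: 5343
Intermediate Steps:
P(o, w) = -4*w
x(L) = 0 (x(L) = 0*(-4*5) = 0*(-20) = 0)
(5318 + p(25, 64)) + x(204) = (5318 + 25) + 0 = 5343 + 0 = 5343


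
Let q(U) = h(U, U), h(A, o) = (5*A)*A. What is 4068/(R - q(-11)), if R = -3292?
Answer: -452/433 ≈ -1.0439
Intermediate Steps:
h(A, o) = 5*A**2
q(U) = 5*U**2
4068/(R - q(-11)) = 4068/(-3292 - 5*(-11)**2) = 4068/(-3292 - 5*121) = 4068/(-3292 - 1*605) = 4068/(-3292 - 605) = 4068/(-3897) = 4068*(-1/3897) = -452/433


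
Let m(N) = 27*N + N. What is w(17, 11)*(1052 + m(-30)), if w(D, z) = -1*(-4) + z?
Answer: 3180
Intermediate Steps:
m(N) = 28*N
w(D, z) = 4 + z
w(17, 11)*(1052 + m(-30)) = (4 + 11)*(1052 + 28*(-30)) = 15*(1052 - 840) = 15*212 = 3180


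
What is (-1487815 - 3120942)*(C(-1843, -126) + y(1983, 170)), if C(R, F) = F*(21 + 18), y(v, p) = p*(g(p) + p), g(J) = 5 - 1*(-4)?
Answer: -117597043612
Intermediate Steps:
g(J) = 9 (g(J) = 5 + 4 = 9)
y(v, p) = p*(9 + p)
C(R, F) = 39*F (C(R, F) = F*39 = 39*F)
(-1487815 - 3120942)*(C(-1843, -126) + y(1983, 170)) = (-1487815 - 3120942)*(39*(-126) + 170*(9 + 170)) = -4608757*(-4914 + 170*179) = -4608757*(-4914 + 30430) = -4608757*25516 = -117597043612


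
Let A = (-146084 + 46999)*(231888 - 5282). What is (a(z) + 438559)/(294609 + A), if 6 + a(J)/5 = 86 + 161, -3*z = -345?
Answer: -439764/22452960901 ≈ -1.9586e-5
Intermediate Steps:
z = 115 (z = -⅓*(-345) = 115)
A = -22453255510 (A = -99085*226606 = -22453255510)
a(J) = 1205 (a(J) = -30 + 5*(86 + 161) = -30 + 5*247 = -30 + 1235 = 1205)
(a(z) + 438559)/(294609 + A) = (1205 + 438559)/(294609 - 22453255510) = 439764/(-22452960901) = 439764*(-1/22452960901) = -439764/22452960901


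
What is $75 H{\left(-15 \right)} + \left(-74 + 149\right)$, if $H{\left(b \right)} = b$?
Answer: $-1050$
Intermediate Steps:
$75 H{\left(-15 \right)} + \left(-74 + 149\right) = 75 \left(-15\right) + \left(-74 + 149\right) = -1125 + 75 = -1050$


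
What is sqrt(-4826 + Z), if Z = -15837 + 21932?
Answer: 3*sqrt(141) ≈ 35.623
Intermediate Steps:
Z = 6095
sqrt(-4826 + Z) = sqrt(-4826 + 6095) = sqrt(1269) = 3*sqrt(141)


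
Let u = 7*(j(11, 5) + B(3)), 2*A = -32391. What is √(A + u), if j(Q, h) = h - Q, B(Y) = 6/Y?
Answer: I*√64894/2 ≈ 127.37*I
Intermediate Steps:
A = -32391/2 (A = (½)*(-32391) = -32391/2 ≈ -16196.)
u = -28 (u = 7*((5 - 1*11) + 6/3) = 7*((5 - 11) + 6*(⅓)) = 7*(-6 + 2) = 7*(-4) = -28)
√(A + u) = √(-32391/2 - 28) = √(-32447/2) = I*√64894/2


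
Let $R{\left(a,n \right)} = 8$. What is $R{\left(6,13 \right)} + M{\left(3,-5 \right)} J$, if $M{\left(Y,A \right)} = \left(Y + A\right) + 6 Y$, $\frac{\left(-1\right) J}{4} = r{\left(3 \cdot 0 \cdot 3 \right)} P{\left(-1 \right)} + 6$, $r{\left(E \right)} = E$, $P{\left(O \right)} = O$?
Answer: $-376$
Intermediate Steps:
$J = -24$ ($J = - 4 \left(3 \cdot 0 \cdot 3 \left(-1\right) + 6\right) = - 4 \left(0 \cdot 3 \left(-1\right) + 6\right) = - 4 \left(0 \left(-1\right) + 6\right) = - 4 \left(0 + 6\right) = \left(-4\right) 6 = -24$)
$M{\left(Y,A \right)} = A + 7 Y$ ($M{\left(Y,A \right)} = \left(A + Y\right) + 6 Y = A + 7 Y$)
$R{\left(6,13 \right)} + M{\left(3,-5 \right)} J = 8 + \left(-5 + 7 \cdot 3\right) \left(-24\right) = 8 + \left(-5 + 21\right) \left(-24\right) = 8 + 16 \left(-24\right) = 8 - 384 = -376$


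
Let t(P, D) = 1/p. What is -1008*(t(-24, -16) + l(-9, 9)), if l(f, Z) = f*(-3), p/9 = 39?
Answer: -1061536/39 ≈ -27219.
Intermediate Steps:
p = 351 (p = 9*39 = 351)
l(f, Z) = -3*f
t(P, D) = 1/351
-1008*(t(-24, -16) + l(-9, 9)) = -1008*(1/351 - 3*(-9)) = -1008*(1/351 + 27) = -1008*9478/351 = -1061536/39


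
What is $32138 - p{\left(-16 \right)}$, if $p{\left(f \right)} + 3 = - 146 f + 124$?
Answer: $29681$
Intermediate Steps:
$p{\left(f \right)} = 121 - 146 f$ ($p{\left(f \right)} = -3 - \left(-124 + 146 f\right) = 121 - 146 f$)
$32138 - p{\left(-16 \right)} = 32138 - \left(121 - -2336\right) = 32138 - \left(121 + 2336\right) = 32138 - 2457 = 29681$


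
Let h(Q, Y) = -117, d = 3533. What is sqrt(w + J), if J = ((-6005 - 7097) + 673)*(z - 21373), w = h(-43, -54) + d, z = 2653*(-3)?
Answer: 2*sqrt(91142711) ≈ 19094.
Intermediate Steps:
z = -7959
w = 3416 (w = -117 + 3533 = 3416)
J = 364567428 (J = ((-6005 - 7097) + 673)*(-7959 - 21373) = (-13102 + 673)*(-29332) = -12429*(-29332) = 364567428)
sqrt(w + J) = sqrt(3416 + 364567428) = sqrt(364570844) = 2*sqrt(91142711)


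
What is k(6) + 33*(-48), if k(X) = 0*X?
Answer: -1584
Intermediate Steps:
k(X) = 0
k(6) + 33*(-48) = 0 + 33*(-48) = 0 - 1584 = -1584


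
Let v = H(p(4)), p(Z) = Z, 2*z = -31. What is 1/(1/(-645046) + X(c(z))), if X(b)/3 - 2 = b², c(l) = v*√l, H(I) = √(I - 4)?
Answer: 645046/3870275 ≈ 0.16667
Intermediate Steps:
z = -31/2 (z = (½)*(-31) = -31/2 ≈ -15.500)
H(I) = √(-4 + I)
v = 0 (v = √(-4 + 4) = √0 = 0)
c(l) = 0 (c(l) = 0*√l = 0)
X(b) = 6 + 3*b²
1/(1/(-645046) + X(c(z))) = 1/(1/(-645046) + (6 + 3*0²)) = 1/(-1/645046 + (6 + 3*0)) = 1/(-1/645046 + (6 + 0)) = 1/(-1/645046 + 6) = 1/(3870275/645046) = 645046/3870275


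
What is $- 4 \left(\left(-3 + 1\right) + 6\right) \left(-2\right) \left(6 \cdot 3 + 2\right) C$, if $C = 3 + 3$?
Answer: $3840$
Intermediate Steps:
$C = 6$
$- 4 \left(\left(-3 + 1\right) + 6\right) \left(-2\right) \left(6 \cdot 3 + 2\right) C = - 4 \left(\left(-3 + 1\right) + 6\right) \left(-2\right) \left(6 \cdot 3 + 2\right) 6 = - 4 \left(-2 + 6\right) \left(-2\right) \left(18 + 2\right) 6 = \left(-4\right) 4 \left(-2\right) 20 \cdot 6 = \left(-16\right) \left(-2\right) 120 = 32 \cdot 120 = 3840$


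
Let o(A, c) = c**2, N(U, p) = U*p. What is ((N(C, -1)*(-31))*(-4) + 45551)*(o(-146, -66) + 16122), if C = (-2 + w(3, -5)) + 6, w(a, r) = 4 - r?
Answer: 899782842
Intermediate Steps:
C = 13 (C = (-2 + (4 - 1*(-5))) + 6 = (-2 + (4 + 5)) + 6 = (-2 + 9) + 6 = 7 + 6 = 13)
((N(C, -1)*(-31))*(-4) + 45551)*(o(-146, -66) + 16122) = (((13*(-1))*(-31))*(-4) + 45551)*((-66)**2 + 16122) = (-13*(-31)*(-4) + 45551)*(4356 + 16122) = (403*(-4) + 45551)*20478 = (-1612 + 45551)*20478 = 43939*20478 = 899782842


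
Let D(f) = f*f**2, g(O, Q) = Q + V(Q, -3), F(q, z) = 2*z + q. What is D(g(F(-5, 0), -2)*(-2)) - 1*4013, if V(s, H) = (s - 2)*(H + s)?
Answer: -50669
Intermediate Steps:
V(s, H) = (-2 + s)*(H + s)
F(q, z) = q + 2*z
g(O, Q) = 6 + Q**2 - 4*Q (g(O, Q) = Q + (Q**2 - 2*(-3) - 2*Q - 3*Q) = Q + (Q**2 + 6 - 2*Q - 3*Q) = Q + (6 + Q**2 - 5*Q) = 6 + Q**2 - 4*Q)
D(f) = f**3
D(g(F(-5, 0), -2)*(-2)) - 1*4013 = ((6 + (-2)**2 - 4*(-2))*(-2))**3 - 1*4013 = ((6 + 4 + 8)*(-2))**3 - 4013 = (18*(-2))**3 - 4013 = (-36)**3 - 4013 = -46656 - 4013 = -50669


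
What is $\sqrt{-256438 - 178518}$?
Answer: $2 i \sqrt{108739} \approx 659.51 i$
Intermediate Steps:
$\sqrt{-256438 - 178518} = \sqrt{-434956} = 2 i \sqrt{108739}$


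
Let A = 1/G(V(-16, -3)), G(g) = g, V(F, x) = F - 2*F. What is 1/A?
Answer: 16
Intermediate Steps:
V(F, x) = -F
A = 1/16 (A = 1/(-1*(-16)) = 1/16 ≈ 0.062500)
1/A = 1/(1/16) = 16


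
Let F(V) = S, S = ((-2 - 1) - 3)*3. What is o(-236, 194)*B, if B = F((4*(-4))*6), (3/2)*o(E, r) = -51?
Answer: 612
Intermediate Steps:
o(E, r) = -34 (o(E, r) = (2/3)*(-51) = -34)
S = -18 (S = (-3 - 3)*3 = -6*3 = -18)
F(V) = -18
B = -18
o(-236, 194)*B = -34*(-18) = 612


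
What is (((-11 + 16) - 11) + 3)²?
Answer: 9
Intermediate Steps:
(((-11 + 16) - 11) + 3)² = ((5 - 11) + 3)² = (-6 + 3)² = (-3)² = 9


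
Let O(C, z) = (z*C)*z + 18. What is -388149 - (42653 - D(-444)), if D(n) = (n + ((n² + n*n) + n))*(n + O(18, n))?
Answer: 1395734655646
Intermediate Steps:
O(C, z) = 18 + C*z² (O(C, z) = (C*z)*z + 18 = C*z² + 18 = 18 + C*z²)
D(n) = (2*n + 2*n²)*(18 + n + 18*n²) (D(n) = (n + ((n² + n*n) + n))*(n + (18 + 18*n²)) = (n + ((n² + n²) + n))*(18 + n + 18*n²) = (n + (2*n² + n))*(18 + n + 18*n²) = (n + (n + 2*n²))*(18 + n + 18*n²) = (2*n + 2*n²)*(18 + n + 18*n²))
-388149 - (42653 - D(-444)) = -388149 - (42653 - 2*(-444)*(18 + 18*(-444)³ + 19*(-444) + 19*(-444)²)) = -388149 - (42653 - 2*(-444)*(18 + 18*(-87528384) - 8436 + 19*197136)) = -388149 - (42653 - 2*(-444)*(18 - 1575510912 - 8436 + 3745584)) = -388149 - (42653 - 2*(-444)*(-1571773746)) = -388149 - (42653 - 1*1395735086448) = -388149 - (42653 - 1395735086448) = -388149 - 1*(-1395735043795) = -388149 + 1395735043795 = 1395734655646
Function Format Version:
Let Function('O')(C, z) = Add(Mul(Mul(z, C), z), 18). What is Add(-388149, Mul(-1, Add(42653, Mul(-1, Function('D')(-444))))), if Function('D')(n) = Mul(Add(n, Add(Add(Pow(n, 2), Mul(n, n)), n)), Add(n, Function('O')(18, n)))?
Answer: 1395734655646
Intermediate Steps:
Function('O')(C, z) = Add(18, Mul(C, Pow(z, 2))) (Function('O')(C, z) = Add(Mul(Mul(C, z), z), 18) = Add(Mul(C, Pow(z, 2)), 18) = Add(18, Mul(C, Pow(z, 2))))
Function('D')(n) = Mul(Add(Mul(2, n), Mul(2, Pow(n, 2))), Add(18, n, Mul(18, Pow(n, 2)))) (Function('D')(n) = Mul(Add(n, Add(Add(Pow(n, 2), Mul(n, n)), n)), Add(n, Add(18, Mul(18, Pow(n, 2))))) = Mul(Add(n, Add(Add(Pow(n, 2), Pow(n, 2)), n)), Add(18, n, Mul(18, Pow(n, 2)))) = Mul(Add(n, Add(Mul(2, Pow(n, 2)), n)), Add(18, n, Mul(18, Pow(n, 2)))) = Mul(Add(n, Add(n, Mul(2, Pow(n, 2)))), Add(18, n, Mul(18, Pow(n, 2)))) = Mul(Add(Mul(2, n), Mul(2, Pow(n, 2))), Add(18, n, Mul(18, Pow(n, 2)))))
Add(-388149, Mul(-1, Add(42653, Mul(-1, Function('D')(-444))))) = Add(-388149, Mul(-1, Add(42653, Mul(-1, Mul(2, -444, Add(18, Mul(18, Pow(-444, 3)), Mul(19, -444), Mul(19, Pow(-444, 2)))))))) = Add(-388149, Mul(-1, Add(42653, Mul(-1, Mul(2, -444, Add(18, Mul(18, -87528384), -8436, Mul(19, 197136))))))) = Add(-388149, Mul(-1, Add(42653, Mul(-1, Mul(2, -444, Add(18, -1575510912, -8436, 3745584)))))) = Add(-388149, Mul(-1, Add(42653, Mul(-1, Mul(2, -444, -1571773746))))) = Add(-388149, Mul(-1, Add(42653, Mul(-1, 1395735086448)))) = Add(-388149, Mul(-1, Add(42653, -1395735086448))) = Add(-388149, Mul(-1, -1395735043795)) = Add(-388149, 1395735043795) = 1395734655646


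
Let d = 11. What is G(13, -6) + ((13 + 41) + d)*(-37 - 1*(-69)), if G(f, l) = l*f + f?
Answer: 2015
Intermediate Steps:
G(f, l) = f + f*l (G(f, l) = f*l + f = f + f*l)
G(13, -6) + ((13 + 41) + d)*(-37 - 1*(-69)) = 13*(1 - 6) + ((13 + 41) + 11)*(-37 - 1*(-69)) = 13*(-5) + (54 + 11)*(-37 + 69) = -65 + 65*32 = -65 + 2080 = 2015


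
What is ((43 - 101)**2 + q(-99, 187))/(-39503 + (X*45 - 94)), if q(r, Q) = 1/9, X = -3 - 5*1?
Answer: -30277/359613 ≈ -0.084193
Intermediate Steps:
X = -8 (X = -3 - 5 = -8)
q(r, Q) = 1/9
((43 - 101)**2 + q(-99, 187))/(-39503 + (X*45 - 94)) = ((43 - 101)**2 + 1/9)/(-39503 + (-8*45 - 94)) = ((-58)**2 + 1/9)/(-39503 + (-360 - 94)) = (3364 + 1/9)/(-39503 - 454) = (30277/9)/(-39957) = (30277/9)*(-1/39957) = -30277/359613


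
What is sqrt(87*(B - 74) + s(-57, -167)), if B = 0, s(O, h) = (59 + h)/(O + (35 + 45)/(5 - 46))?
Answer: I*sqrt(37599378906)/2417 ≈ 80.226*I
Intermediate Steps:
s(O, h) = (59 + h)/(-80/41 + O) (s(O, h) = (59 + h)/(O + 80/(-41)) = (59 + h)/(O + 80*(-1/41)) = (59 + h)/(O - 80/41) = (59 + h)/(-80/41 + O))
sqrt(87*(B - 74) + s(-57, -167)) = sqrt(87*(0 - 74) + 41*(59 - 167)/(-80 + 41*(-57))) = sqrt(87*(-74) + 41*(-108)/(-80 - 2337)) = sqrt(-6438 + 41*(-108)/(-2417)) = sqrt(-6438 + 41*(-1/2417)*(-108)) = sqrt(-6438 + 4428/2417) = sqrt(-15556218/2417) = I*sqrt(37599378906)/2417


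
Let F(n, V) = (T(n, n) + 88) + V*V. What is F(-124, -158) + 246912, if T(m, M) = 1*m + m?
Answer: 271716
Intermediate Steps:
T(m, M) = 2*m (T(m, M) = m + m = 2*m)
F(n, V) = 88 + V**2 + 2*n (F(n, V) = (2*n + 88) + V*V = (88 + 2*n) + V**2 = 88 + V**2 + 2*n)
F(-124, -158) + 246912 = (88 + (-158)**2 + 2*(-124)) + 246912 = (88 + 24964 - 248) + 246912 = 24804 + 246912 = 271716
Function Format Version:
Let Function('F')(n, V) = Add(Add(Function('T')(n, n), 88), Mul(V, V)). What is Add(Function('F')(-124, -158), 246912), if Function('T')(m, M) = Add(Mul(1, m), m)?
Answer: 271716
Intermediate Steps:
Function('T')(m, M) = Mul(2, m) (Function('T')(m, M) = Add(m, m) = Mul(2, m))
Function('F')(n, V) = Add(88, Pow(V, 2), Mul(2, n)) (Function('F')(n, V) = Add(Add(Mul(2, n), 88), Mul(V, V)) = Add(Add(88, Mul(2, n)), Pow(V, 2)) = Add(88, Pow(V, 2), Mul(2, n)))
Add(Function('F')(-124, -158), 246912) = Add(Add(88, Pow(-158, 2), Mul(2, -124)), 246912) = Add(Add(88, 24964, -248), 246912) = Add(24804, 246912) = 271716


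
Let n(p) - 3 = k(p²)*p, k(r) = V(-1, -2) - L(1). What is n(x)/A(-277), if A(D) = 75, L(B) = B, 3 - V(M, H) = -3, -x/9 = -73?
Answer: 1096/25 ≈ 43.840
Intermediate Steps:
x = 657 (x = -9*(-73) = 657)
V(M, H) = 6 (V(M, H) = 3 - 1*(-3) = 3 + 3 = 6)
k(r) = 5 (k(r) = 6 - 1*1 = 6 - 1 = 5)
n(p) = 3 + 5*p
n(x)/A(-277) = (3 + 5*657)/75 = (3 + 3285)*(1/75) = 3288*(1/75) = 1096/25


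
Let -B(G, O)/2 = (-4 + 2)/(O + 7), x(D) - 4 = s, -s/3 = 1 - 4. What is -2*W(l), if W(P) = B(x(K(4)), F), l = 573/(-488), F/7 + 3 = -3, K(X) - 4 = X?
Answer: 8/35 ≈ 0.22857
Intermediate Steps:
s = 9 (s = -3*(1 - 4) = -3*(-3) = 9)
K(X) = 4 + X
x(D) = 13 (x(D) = 4 + 9 = 13)
F = -42 (F = -21 + 7*(-3) = -21 - 21 = -42)
B(G, O) = 4/(7 + O) (B(G, O) = -2*(-4 + 2)/(O + 7) = -(-4)/(7 + O) = 4/(7 + O))
l = -573/488 (l = 573*(-1/488) = -573/488 ≈ -1.1742)
W(P) = -4/35 (W(P) = 4/(7 - 42) = 4/(-35) = 4*(-1/35) = -4/35)
-2*W(l) = -2*(-4/35) = 8/35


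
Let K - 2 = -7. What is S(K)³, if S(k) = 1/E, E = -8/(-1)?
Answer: 1/512 ≈ 0.0019531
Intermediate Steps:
K = -5 (K = 2 - 7 = -5)
E = 8 (E = -8*(-1) = 8)
S(k) = ⅛ (S(k) = 1/8 = ⅛)
S(K)³ = (⅛)³ = 1/512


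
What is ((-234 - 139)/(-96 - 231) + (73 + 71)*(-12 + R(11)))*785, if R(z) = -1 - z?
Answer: -886845115/327 ≈ -2.7121e+6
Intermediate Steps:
((-234 - 139)/(-96 - 231) + (73 + 71)*(-12 + R(11)))*785 = ((-234 - 139)/(-96 - 231) + (73 + 71)*(-12 + (-1 - 1*11)))*785 = (-373/(-327) + 144*(-12 + (-1 - 11)))*785 = (-373*(-1/327) + 144*(-12 - 12))*785 = (373/327 + 144*(-24))*785 = (373/327 - 3456)*785 = -1129739/327*785 = -886845115/327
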